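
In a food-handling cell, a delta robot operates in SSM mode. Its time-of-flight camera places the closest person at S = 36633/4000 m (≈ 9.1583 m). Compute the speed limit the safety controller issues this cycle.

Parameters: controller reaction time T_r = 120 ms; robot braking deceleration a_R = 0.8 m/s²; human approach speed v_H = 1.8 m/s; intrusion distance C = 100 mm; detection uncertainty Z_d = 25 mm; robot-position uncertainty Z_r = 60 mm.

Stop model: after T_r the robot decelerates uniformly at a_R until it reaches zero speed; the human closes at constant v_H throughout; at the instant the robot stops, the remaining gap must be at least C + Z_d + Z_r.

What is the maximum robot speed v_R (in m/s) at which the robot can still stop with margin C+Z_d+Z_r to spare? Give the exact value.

v_R_max = 23/10 m/s = 2.3000 m/s

collect terms ⇒ (5/8)·v_R² + (237/100)·v_R + (-35029/4000) = 0
  disc = (237/100)² − 4·(5/8)·(-35029/4000) = 1100401/40000 ; √disc = 1049/200
  v_R = (−(237/100) + 1049/200) / (2·(5/8)) = 23/10 m/s
check:
T_s = v_R/a_R = (23/10)/(4/5) = 2.8750 s
robot covers v_R·T_r = 2.3000·0.1200 = 0.2760 m before braking
robot covers 2.3000·2.8750 − ½·0.8000·2.8750² = 3.3062 m while stopping
human closes 1.8000·2.9950 = 5.3910 m
C+Z_d+Z_r = 0.1000+0.0250+0.0600 = 0.1850 m
sum ≈ 0.2760+3.3062+5.3910+0.1850 ≈ 9.1583 m = S ✓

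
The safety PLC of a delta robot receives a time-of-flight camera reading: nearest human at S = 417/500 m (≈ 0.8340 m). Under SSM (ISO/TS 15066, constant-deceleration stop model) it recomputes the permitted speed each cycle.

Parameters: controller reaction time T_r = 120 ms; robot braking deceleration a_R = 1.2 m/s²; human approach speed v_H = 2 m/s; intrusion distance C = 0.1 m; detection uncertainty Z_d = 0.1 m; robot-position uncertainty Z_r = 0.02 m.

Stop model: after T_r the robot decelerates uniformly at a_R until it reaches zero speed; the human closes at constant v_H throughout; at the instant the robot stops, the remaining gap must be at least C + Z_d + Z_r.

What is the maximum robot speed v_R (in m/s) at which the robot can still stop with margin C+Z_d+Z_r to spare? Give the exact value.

at the boundary: (5/12)·v² + (134/75)·v + (-187/500) = 0
  disc = (134/75)² − 4·(5/12)·(-187/500) = 85849/22500 ; √disc = 293/150
  v_R = (−(134/75) + 293/150) / (2·(5/12)) = 1/5 m/s
check:
T_s = v_R/a_R = (1/5)/(6/5) = 0.1667 s
robot covers v_R·T_r = 0.2000·0.1200 = 0.0240 m before braking
robot covers 0.2000·0.1667 − ½·1.2000·0.1667² = 0.0167 m while stopping
human over T_r+T_s: 2.0000·(0.1200+0.1667) = 0.5733 m
margins: 0.1000+0.1000+0.0200 = 0.2200 m
sum ≈ 0.0240+0.0167+0.5733+0.2200 ≈ 0.8340 m = S ✓

v_R_max = 1/5 m/s = 0.2000 m/s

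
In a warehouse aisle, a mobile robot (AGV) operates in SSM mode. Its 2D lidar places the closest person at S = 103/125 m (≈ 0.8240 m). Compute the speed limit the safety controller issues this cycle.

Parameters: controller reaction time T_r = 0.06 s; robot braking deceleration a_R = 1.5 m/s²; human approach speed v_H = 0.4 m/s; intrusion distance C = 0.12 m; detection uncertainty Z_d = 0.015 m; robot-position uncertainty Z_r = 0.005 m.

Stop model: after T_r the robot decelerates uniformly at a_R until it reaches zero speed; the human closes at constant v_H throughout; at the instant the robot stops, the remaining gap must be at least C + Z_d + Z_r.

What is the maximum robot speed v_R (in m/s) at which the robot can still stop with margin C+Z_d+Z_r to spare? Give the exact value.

v_R_max = 1 m/s = 1.0000 m/s

at the boundary: (1/3)·v² + (49/150)·v + (-33/50) = 0
  disc = (49/150)² − 4·(1/3)·(-33/50) = 22201/22500 ; √disc = 149/150
  v_R = (−(49/150) + 149/150) / (2·(1/3)) = 1 m/s
check:
braking lasts T_s = 1/(3/2) = 0.6667 s
robot covers v_R·T_r = 1.0000·0.0600 = 0.0600 m before braking
robot covers 1.0000·0.6667 − ½·1.5000·0.6667² = 0.3333 m while stopping
human over T_r+T_s: 0.4000·(0.0600+0.6667) = 0.2907 m
C+Z_d+Z_r = 0.1200+0.0150+0.0050 = 0.1400 m
sum ≈ 0.0600+0.3333+0.2907+0.1400 ≈ 0.8240 m = S ✓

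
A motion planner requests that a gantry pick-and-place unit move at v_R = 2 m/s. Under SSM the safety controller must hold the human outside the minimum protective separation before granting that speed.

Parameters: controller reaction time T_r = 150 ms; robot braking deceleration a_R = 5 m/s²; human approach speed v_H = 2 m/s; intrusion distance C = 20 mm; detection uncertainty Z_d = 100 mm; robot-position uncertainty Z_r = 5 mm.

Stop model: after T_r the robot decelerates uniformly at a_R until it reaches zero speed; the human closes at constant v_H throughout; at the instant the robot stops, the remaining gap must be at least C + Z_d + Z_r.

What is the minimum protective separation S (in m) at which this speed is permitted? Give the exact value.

T_s = v_R/a_R = 2/5 = 0.4000 s
robot covers v_R·T_r = 2.0000·0.1500 = 0.3000 m before braking
braking distance = 2.0000²/(2·5.0000) = 0.4000 m
human closes 2.0000·0.5500 = 1.1000 m
residual clearance needed = 0.0200+0.1000+0.0050 = 0.1250 m
S_min ≈ 0.3000+0.4000+1.1000+0.1250  ⇒  S_min = 77/40 m

S_min = 77/40 m = 1.9250 m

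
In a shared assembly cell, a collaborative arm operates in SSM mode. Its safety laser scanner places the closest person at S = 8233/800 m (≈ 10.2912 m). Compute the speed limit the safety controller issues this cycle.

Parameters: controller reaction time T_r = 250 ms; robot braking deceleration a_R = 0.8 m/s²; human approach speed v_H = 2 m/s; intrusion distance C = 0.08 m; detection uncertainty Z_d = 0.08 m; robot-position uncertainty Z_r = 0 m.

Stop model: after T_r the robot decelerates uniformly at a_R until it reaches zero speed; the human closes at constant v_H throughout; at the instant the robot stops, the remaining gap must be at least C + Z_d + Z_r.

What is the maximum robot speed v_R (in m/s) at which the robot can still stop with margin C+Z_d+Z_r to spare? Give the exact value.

v_R_max = 23/10 m/s = 2.3000 m/s

quadratic (5/8)·v² + (11/4)·v + (-1541/160) = 0
  disc = (11/4)² − 4·(5/8)·(-1541/160) = 2025/64 ; √disc = 45/8
  v_R = (−(11/4) + 45/8) / (2·(5/8)) = 23/10 m/s
check:
T_s = v_R/a_R = (23/10)/(4/5) = 2.8750 s
robot covers v_R·T_r = 2.3000·0.2500 = 0.5750 m before braking
robot under decel: 2.3000²/(2·0.8000) = 3.3062 m
person approaches 2.0000·(0.2500+2.8750) = 6.2500 m
margins: 0.0800+0.0800+0.0000 = 0.1600 m
sum ≈ 0.5750+3.3062+6.2500+0.1600 ≈ 10.2912 m = S ✓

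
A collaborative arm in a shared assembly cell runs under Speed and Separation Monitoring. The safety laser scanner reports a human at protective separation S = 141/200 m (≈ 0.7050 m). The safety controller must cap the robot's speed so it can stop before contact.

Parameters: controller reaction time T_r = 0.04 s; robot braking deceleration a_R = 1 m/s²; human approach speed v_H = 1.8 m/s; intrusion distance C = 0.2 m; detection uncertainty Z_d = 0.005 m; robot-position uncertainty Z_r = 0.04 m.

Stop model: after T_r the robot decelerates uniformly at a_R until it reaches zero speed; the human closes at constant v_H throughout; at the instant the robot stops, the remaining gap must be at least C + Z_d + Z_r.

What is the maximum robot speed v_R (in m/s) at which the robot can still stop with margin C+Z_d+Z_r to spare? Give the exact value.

v_R_max = 1/5 m/s = 0.2000 m/s

at the boundary: (1/2)·v² + (46/25)·v + (-97/250) = 0
  disc = (46/25)² − 4·(1/2)·(-97/250) = 2601/625 ; √disc = 51/25
  v_R = (−(46/25) + 51/25) / (2·(1/2)) = 1/5 m/s
check:
stop time T_s = (1/5)/1 = 0.2000 s
robot covers v_R·T_r = 0.2000·0.0400 = 0.0080 m before braking
braking distance = 0.2000²/(2·1.0000) = 0.0200 m
human over T_r+T_s: 1.8000·(0.0400+0.2000) = 0.4320 m
C+Z_d+Z_r = 0.2000+0.0050+0.0400 = 0.2450 m
sum ≈ 0.0080+0.0200+0.4320+0.2450 ≈ 0.7050 m = S ✓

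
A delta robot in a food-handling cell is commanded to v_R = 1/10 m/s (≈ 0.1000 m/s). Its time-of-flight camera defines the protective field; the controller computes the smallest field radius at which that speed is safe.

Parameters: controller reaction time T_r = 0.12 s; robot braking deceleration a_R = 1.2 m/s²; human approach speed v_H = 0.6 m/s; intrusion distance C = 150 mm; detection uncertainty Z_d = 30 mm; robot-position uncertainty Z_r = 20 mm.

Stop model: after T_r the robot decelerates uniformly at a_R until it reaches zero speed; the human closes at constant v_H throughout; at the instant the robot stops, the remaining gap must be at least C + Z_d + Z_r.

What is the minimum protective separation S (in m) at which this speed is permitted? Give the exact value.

S_min = 2029/6000 m = 0.3382 m

braking lasts T_s = (1/10)/(6/5) = 0.0833 s
robot in T_r: 0.1000·0.1200 = 0.0120 m
robot covers 0.1000·0.0833 − ½·1.2000·0.0833² = 0.0042 m while stopping
human over T_r+T_s: 0.6000·(0.1200+0.0833) = 0.1220 m
margins: 0.1500+0.0300+0.0200 = 0.2000 m
S_min ≈ 0.0120+0.0042+0.1220+0.2000  ⇒  S_min = 2029/6000 m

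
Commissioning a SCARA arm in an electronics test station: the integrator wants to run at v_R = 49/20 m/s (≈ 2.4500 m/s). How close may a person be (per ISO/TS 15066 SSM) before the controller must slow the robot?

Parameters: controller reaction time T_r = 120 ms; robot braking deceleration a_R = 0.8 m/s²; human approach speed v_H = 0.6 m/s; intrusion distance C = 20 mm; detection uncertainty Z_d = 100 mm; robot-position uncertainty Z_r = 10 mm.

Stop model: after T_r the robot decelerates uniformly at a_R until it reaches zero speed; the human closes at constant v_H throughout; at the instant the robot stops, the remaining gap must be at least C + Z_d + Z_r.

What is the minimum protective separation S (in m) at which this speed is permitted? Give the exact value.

S_min = 97361/16000 m = 6.0851 m

T_s = v_R/a_R = (49/20)/(4/5) = 3.0625 s
reaction-phase robot travel = 2.4500·0.1200 = 0.2940 m
braking distance = 2.4500²/(2·0.8000) = 3.7516 m
person approaches 0.6000·(0.1200+3.0625) = 1.9095 m
residual clearance needed = 0.0200+0.1000+0.0100 = 0.1300 m
S_min ≈ 0.2940+3.7516+1.9095+0.1300  ⇒  S_min = 97361/16000 m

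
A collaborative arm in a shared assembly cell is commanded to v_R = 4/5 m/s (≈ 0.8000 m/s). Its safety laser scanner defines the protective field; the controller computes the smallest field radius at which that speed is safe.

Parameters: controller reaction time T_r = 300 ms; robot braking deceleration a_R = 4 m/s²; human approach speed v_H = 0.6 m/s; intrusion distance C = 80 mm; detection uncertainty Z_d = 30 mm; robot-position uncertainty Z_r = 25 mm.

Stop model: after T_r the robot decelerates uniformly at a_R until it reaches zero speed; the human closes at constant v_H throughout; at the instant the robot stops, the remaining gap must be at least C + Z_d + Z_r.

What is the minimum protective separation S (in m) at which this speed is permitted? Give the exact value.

S_min = 151/200 m = 0.7550 m

T_s = v_R/a_R = (4/5)/4 = 0.2000 s
robot covers v_R·T_r = 0.8000·0.3000 = 0.2400 m before braking
robot under decel: 0.8000²/(2·4.0000) = 0.0800 m
human closes 0.6000·0.5000 = 0.3000 m
C+Z_d+Z_r = 0.0800+0.0300+0.0250 = 0.1350 m
S_min ≈ 0.2400+0.0800+0.3000+0.1350  ⇒  S_min = 151/200 m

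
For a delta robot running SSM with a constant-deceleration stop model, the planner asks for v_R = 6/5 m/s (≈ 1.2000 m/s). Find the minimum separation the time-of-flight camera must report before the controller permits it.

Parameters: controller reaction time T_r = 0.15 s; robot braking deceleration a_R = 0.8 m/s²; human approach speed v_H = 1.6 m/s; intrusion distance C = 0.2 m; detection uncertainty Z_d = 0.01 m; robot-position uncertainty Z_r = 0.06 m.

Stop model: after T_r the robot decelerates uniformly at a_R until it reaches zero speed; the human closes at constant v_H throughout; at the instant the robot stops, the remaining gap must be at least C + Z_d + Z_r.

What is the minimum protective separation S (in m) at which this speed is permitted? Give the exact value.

S_min = 399/100 m = 3.9900 m

T_s = v_R/a_R = (6/5)/(4/5) = 1.5000 s
robot in T_r: 1.2000·0.1500 = 0.1800 m
robot covers 1.2000·1.5000 − ½·0.8000·1.5000² = 0.9000 m while stopping
person approaches 1.6000·(0.1500+1.5000) = 2.6400 m
residual clearance needed = 0.2000+0.0100+0.0600 = 0.2700 m
S_min ≈ 0.1800+0.9000+2.6400+0.2700  ⇒  S_min = 399/100 m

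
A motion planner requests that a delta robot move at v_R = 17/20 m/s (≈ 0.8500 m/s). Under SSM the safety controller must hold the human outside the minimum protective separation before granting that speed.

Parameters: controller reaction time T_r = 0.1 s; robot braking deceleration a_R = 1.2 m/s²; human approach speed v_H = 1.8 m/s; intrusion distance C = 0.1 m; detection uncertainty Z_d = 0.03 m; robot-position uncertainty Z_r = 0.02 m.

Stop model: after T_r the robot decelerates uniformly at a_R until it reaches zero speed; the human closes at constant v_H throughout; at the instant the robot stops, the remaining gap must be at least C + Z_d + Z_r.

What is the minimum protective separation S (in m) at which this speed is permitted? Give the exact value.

S_min = 9557/4800 m = 1.9910 m

stop time T_s = (17/20)/(6/5) = 0.7083 s
reaction-phase robot travel = 0.8500·0.1000 = 0.0850 m
robot covers 0.8500·0.7083 − ½·1.2000·0.7083² = 0.3010 m while stopping
human closes 1.8000·0.8083 = 1.4550 m
residual clearance needed = 0.1000+0.0300+0.0200 = 0.1500 m
S_min ≈ 0.0850+0.3010+1.4550+0.1500  ⇒  S_min = 9557/4800 m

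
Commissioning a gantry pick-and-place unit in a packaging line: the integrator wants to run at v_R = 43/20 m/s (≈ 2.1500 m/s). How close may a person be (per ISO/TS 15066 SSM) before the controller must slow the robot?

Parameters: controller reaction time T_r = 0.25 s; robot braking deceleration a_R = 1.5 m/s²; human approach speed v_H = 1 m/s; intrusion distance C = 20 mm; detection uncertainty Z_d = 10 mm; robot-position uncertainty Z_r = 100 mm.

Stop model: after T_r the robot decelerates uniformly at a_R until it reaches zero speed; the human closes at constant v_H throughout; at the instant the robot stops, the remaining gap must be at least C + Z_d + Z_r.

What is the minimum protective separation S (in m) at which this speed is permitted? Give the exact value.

S_min = 467/120 m = 3.8917 m

stop time T_s = (43/20)/(3/2) = 1.4333 s
robot in T_r: 2.1500·0.2500 = 0.5375 m
robot under decel: 2.1500²/(2·1.5000) = 1.5408 m
human over T_r+T_s: 1.0000·(0.2500+1.4333) = 1.6833 m
residual clearance needed = 0.0200+0.0100+0.1000 = 0.1300 m
S_min ≈ 0.5375+1.5408+1.6833+0.1300  ⇒  S_min = 467/120 m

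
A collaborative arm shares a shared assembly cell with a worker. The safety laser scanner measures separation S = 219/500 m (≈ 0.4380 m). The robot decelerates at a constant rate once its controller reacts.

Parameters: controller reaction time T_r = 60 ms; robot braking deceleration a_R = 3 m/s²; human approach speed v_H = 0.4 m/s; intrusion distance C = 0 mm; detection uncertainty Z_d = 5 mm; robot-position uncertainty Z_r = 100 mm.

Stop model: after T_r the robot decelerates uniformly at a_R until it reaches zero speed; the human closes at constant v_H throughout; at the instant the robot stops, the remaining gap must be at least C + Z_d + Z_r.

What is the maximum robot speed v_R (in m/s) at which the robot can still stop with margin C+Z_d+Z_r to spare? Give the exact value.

collect terms ⇒ (1/6)·v_R² + (29/150)·v_R + (-309/1000) = 0
  disc = (29/150)² − 4·(1/6)·(-309/1000) = 1369/5625 ; √disc = 37/75
  v_R = (−(29/150) + 37/75) / (2·(1/6)) = 9/10 m/s
check:
T_s = v_R/a_R = (9/10)/3 = 0.3000 s
robot covers v_R·T_r = 0.9000·0.0600 = 0.0540 m before braking
robot under decel: 0.9000²/(2·3.0000) = 0.1350 m
human closes 0.4000·0.3600 = 0.1440 m
margins: 0.0000+0.0050+0.1000 = 0.1050 m
sum ≈ 0.0540+0.1350+0.1440+0.1050 ≈ 0.4380 m = S ✓

v_R_max = 9/10 m/s = 0.9000 m/s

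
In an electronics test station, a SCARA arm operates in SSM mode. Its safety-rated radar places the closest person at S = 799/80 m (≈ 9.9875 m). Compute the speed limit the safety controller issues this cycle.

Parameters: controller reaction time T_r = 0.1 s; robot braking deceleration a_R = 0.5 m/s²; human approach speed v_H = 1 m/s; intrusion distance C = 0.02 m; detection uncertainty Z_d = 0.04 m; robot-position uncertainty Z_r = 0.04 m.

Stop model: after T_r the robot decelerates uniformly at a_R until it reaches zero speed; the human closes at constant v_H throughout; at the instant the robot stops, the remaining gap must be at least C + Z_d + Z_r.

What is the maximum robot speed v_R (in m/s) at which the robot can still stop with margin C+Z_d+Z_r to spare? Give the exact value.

v_R_max = 9/4 m/s = 2.2500 m/s

quadratic (1)·v² + (21/10)·v + (-783/80) = 0
  disc = (21/10)² − 4·(1)·(-783/80) = 1089/25 ; √disc = 33/5
  v_R = (−(21/10) + 33/5) / (2·(1)) = 9/4 m/s
check:
T_s = v_R/a_R = (9/4)/(1/2) = 4.5000 s
reaction-phase robot travel = 2.2500·0.1000 = 0.2250 m
robot under decel: 2.2500²/(2·0.5000) = 5.0625 m
human over T_r+T_s: 1.0000·(0.1000+4.5000) = 4.6000 m
margins: 0.0200+0.0400+0.0400 = 0.1000 m
sum ≈ 0.2250+5.0625+4.6000+0.1000 ≈ 9.9875 m = S ✓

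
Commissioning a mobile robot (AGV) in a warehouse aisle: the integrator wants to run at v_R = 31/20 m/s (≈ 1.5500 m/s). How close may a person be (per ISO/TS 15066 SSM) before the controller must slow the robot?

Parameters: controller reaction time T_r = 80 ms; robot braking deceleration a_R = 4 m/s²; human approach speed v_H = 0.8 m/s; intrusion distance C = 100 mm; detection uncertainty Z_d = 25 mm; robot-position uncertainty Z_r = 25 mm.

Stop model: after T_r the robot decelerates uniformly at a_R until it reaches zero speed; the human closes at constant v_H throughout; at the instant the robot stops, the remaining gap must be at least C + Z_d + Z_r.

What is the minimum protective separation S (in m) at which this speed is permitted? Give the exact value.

S_min = 15173/16000 m = 0.9483 m

T_s = v_R/a_R = (31/20)/4 = 0.3875 s
reaction-phase robot travel = 1.5500·0.0800 = 0.1240 m
robot covers 1.5500·0.3875 − ½·4.0000·0.3875² = 0.3003 m while stopping
person approaches 0.8000·(0.0800+0.3875) = 0.3740 m
residual clearance needed = 0.1000+0.0250+0.0250 = 0.1500 m
S_min ≈ 0.1240+0.3003+0.3740+0.1500  ⇒  S_min = 15173/16000 m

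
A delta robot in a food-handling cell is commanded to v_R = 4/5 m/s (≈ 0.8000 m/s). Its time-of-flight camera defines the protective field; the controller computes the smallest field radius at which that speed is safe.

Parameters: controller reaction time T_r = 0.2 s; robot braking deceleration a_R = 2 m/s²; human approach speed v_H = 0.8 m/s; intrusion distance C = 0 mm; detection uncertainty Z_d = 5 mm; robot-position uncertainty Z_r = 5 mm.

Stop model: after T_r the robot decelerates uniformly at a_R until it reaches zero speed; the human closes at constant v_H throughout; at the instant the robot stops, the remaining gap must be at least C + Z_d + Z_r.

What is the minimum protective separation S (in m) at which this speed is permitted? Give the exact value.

S_min = 81/100 m = 0.8100 m

braking lasts T_s = (4/5)/2 = 0.4000 s
robot covers v_R·T_r = 0.8000·0.2000 = 0.1600 m before braking
robot under decel: 0.8000²/(2·2.0000) = 0.1600 m
human over T_r+T_s: 0.8000·(0.2000+0.4000) = 0.4800 m
margins: 0.0000+0.0050+0.0050 = 0.0100 m
S_min ≈ 0.1600+0.1600+0.4800+0.0100  ⇒  S_min = 81/100 m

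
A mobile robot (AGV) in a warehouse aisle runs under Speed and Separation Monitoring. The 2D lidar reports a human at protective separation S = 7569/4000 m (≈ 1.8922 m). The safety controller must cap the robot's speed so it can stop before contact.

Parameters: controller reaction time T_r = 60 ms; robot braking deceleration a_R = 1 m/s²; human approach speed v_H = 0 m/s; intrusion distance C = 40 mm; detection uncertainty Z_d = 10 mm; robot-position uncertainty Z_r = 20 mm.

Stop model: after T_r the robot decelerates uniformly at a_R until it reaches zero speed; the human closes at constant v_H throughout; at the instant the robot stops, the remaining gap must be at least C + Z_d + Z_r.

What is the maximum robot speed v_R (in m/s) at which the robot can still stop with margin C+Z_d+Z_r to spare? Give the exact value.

collect terms ⇒ (1/2)·v_R² + (3/50)·v_R + (-7289/4000) = 0
  disc = (3/50)² − 4·(1/2)·(-7289/4000) = 36481/10000 ; √disc = 191/100
  v_R = (−(3/50) + 191/100) / (2·(1/2)) = 37/20 m/s
check:
braking lasts T_s = (37/20)/1 = 1.8500 s
robot in T_r: 1.8500·0.0600 = 0.1110 m
braking distance = 1.8500²/(2·1.0000) = 1.7112 m
human over T_r+T_s: 0.0000·(0.0600+1.8500) = 0.0000 m
C+Z_d+Z_r = 0.0400+0.0100+0.0200 = 0.0700 m
sum ≈ 0.1110+1.7112+0.0000+0.0700 ≈ 1.8922 m = S ✓

v_R_max = 37/20 m/s = 1.8500 m/s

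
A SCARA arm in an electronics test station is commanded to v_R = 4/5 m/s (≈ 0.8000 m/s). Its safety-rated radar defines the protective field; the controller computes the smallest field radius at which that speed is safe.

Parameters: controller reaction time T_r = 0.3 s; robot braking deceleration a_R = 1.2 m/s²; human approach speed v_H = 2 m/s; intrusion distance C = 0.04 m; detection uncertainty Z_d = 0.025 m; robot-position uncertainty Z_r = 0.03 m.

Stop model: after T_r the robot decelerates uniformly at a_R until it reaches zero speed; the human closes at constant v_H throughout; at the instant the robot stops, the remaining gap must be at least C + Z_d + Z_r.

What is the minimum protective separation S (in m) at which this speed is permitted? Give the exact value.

S_min = 507/200 m = 2.5350 m

braking lasts T_s = (4/5)/(6/5) = 0.6667 s
robot covers v_R·T_r = 0.8000·0.3000 = 0.2400 m before braking
braking distance = 0.8000²/(2·1.2000) = 0.2667 m
person approaches 2.0000·(0.3000+0.6667) = 1.9333 m
C+Z_d+Z_r = 0.0400+0.0250+0.0300 = 0.0950 m
S_min ≈ 0.2400+0.2667+1.9333+0.0950  ⇒  S_min = 507/200 m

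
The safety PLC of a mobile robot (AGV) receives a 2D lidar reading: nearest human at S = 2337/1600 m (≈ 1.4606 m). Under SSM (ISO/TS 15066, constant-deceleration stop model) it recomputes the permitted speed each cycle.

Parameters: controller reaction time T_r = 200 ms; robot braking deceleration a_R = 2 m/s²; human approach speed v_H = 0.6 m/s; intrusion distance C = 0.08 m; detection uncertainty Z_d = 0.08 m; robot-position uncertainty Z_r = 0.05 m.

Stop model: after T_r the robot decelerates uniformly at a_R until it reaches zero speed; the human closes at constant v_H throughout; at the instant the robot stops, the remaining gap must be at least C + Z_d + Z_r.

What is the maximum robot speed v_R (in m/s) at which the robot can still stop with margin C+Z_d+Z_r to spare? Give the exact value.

collect terms ⇒ (1/4)·v_R² + (1/2)·v_R + (-1809/1600) = 0
  disc = (1/2)² − 4·(1/4)·(-1809/1600) = 2209/1600 ; √disc = 47/40
  v_R = (−(1/2) + 47/40) / (2·(1/4)) = 27/20 m/s
check:
stop time T_s = (27/20)/2 = 0.6750 s
robot covers v_R·T_r = 1.3500·0.2000 = 0.2700 m before braking
robot under decel: 1.3500²/(2·2.0000) = 0.4556 m
human closes 0.6000·0.8750 = 0.5250 m
C+Z_d+Z_r = 0.0800+0.0800+0.0500 = 0.2100 m
sum ≈ 0.2700+0.4556+0.5250+0.2100 ≈ 1.4606 m = S ✓

v_R_max = 27/20 m/s = 1.3500 m/s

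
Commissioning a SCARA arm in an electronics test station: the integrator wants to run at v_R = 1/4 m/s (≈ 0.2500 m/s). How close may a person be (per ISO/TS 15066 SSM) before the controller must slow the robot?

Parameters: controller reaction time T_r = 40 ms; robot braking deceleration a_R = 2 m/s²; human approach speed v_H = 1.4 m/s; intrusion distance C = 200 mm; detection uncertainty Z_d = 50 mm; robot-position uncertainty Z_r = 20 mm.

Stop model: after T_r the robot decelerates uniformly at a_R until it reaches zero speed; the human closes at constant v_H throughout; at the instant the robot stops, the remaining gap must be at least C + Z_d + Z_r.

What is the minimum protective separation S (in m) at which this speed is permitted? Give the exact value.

S_min = 4213/8000 m = 0.5266 m

T_s = v_R/a_R = (1/4)/2 = 0.1250 s
reaction-phase robot travel = 0.2500·0.0400 = 0.0100 m
robot covers 0.2500·0.1250 − ½·2.0000·0.1250² = 0.0156 m while stopping
human over T_r+T_s: 1.4000·(0.0400+0.1250) = 0.2310 m
C+Z_d+Z_r = 0.2000+0.0500+0.0200 = 0.2700 m
S_min ≈ 0.0100+0.0156+0.2310+0.2700  ⇒  S_min = 4213/8000 m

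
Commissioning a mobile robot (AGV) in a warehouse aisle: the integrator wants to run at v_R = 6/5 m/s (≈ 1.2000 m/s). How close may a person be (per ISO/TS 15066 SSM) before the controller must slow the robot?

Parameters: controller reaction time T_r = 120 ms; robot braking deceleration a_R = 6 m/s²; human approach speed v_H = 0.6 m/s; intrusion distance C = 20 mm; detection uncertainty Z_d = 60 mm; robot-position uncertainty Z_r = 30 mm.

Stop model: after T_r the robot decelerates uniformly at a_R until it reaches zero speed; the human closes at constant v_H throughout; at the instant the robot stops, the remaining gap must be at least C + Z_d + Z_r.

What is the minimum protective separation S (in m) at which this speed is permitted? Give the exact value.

T_s = v_R/a_R = (6/5)/6 = 0.2000 s
robot covers v_R·T_r = 1.2000·0.1200 = 0.1440 m before braking
robot under decel: 1.2000²/(2·6.0000) = 0.1200 m
human over T_r+T_s: 0.6000·(0.1200+0.2000) = 0.1920 m
residual clearance needed = 0.0200+0.0600+0.0300 = 0.1100 m
S_min ≈ 0.1440+0.1200+0.1920+0.1100  ⇒  S_min = 283/500 m

S_min = 283/500 m = 0.5660 m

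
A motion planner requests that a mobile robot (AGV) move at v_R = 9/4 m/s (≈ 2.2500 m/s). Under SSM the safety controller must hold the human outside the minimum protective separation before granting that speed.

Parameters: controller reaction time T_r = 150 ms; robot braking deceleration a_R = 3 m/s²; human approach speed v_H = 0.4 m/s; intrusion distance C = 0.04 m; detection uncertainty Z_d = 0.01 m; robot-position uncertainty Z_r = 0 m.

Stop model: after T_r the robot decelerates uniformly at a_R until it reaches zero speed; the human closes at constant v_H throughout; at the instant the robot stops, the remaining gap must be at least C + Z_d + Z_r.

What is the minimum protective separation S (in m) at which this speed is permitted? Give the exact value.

stop time T_s = (9/4)/3 = 0.7500 s
robot in T_r: 2.2500·0.1500 = 0.3375 m
robot covers 2.2500·0.7500 − ½·3.0000·0.7500² = 0.8438 m while stopping
human closes 0.4000·0.9000 = 0.3600 m
margins: 0.0400+0.0100+0.0000 = 0.0500 m
S_min ≈ 0.3375+0.8438+0.3600+0.0500  ⇒  S_min = 1273/800 m

S_min = 1273/800 m = 1.5913 m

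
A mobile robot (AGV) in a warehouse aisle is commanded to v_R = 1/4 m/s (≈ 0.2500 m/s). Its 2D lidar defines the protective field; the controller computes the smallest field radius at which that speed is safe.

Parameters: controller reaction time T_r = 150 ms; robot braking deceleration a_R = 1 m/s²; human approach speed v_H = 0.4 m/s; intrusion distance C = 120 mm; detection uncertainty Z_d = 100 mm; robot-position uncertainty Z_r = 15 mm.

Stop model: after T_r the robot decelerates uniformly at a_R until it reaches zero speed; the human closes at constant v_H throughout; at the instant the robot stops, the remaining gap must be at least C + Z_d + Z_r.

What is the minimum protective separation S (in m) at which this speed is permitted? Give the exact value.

S_min = 371/800 m = 0.4637 m

stop time T_s = (1/4)/1 = 0.2500 s
robot in T_r: 0.2500·0.1500 = 0.0375 m
braking distance = 0.2500²/(2·1.0000) = 0.0312 m
person approaches 0.4000·(0.1500+0.2500) = 0.1600 m
C+Z_d+Z_r = 0.1200+0.1000+0.0150 = 0.2350 m
S_min ≈ 0.0375+0.0312+0.1600+0.2350  ⇒  S_min = 371/800 m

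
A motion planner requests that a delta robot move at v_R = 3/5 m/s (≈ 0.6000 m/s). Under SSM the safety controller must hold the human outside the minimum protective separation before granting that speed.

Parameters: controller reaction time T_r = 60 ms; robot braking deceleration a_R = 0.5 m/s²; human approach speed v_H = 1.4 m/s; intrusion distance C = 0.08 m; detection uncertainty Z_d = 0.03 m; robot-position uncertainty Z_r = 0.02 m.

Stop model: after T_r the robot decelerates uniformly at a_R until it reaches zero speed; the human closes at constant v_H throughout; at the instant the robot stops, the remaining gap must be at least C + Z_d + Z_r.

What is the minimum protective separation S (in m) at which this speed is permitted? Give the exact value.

T_s = v_R/a_R = (3/5)/(1/2) = 1.2000 s
reaction-phase robot travel = 0.6000·0.0600 = 0.0360 m
robot under decel: 0.6000²/(2·0.5000) = 0.3600 m
human closes 1.4000·1.2600 = 1.7640 m
margins: 0.0800+0.0300+0.0200 = 0.1300 m
S_min ≈ 0.0360+0.3600+1.7640+0.1300  ⇒  S_min = 229/100 m

S_min = 229/100 m = 2.2900 m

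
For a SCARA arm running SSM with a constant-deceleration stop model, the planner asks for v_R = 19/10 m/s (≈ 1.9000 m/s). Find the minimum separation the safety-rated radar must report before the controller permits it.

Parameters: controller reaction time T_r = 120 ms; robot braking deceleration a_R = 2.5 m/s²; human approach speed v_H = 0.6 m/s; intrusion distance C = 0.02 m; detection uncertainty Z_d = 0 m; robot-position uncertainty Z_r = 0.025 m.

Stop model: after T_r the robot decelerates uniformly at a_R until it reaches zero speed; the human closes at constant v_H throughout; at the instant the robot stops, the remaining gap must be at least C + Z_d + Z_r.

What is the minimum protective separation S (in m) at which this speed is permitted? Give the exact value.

T_s = v_R/a_R = (19/10)/(5/2) = 0.7600 s
reaction-phase robot travel = 1.9000·0.1200 = 0.2280 m
robot covers 1.9000·0.7600 − ½·2.5000·0.7600² = 0.7220 m while stopping
human closes 0.6000·0.8800 = 0.5280 m
C+Z_d+Z_r = 0.0200+0.0000+0.0250 = 0.0450 m
S_min ≈ 0.2280+0.7220+0.5280+0.0450  ⇒  S_min = 1523/1000 m

S_min = 1523/1000 m = 1.5230 m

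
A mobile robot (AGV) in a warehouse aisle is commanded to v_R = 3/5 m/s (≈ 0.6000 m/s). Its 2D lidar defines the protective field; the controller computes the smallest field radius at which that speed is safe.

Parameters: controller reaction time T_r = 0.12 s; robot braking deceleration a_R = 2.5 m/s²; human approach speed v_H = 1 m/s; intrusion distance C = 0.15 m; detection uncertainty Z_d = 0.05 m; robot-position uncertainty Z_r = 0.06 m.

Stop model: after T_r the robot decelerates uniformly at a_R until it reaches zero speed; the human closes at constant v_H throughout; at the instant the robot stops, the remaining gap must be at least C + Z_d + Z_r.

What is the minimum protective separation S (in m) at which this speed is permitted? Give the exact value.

T_s = v_R/a_R = (3/5)/(5/2) = 0.2400 s
robot in T_r: 0.6000·0.1200 = 0.0720 m
braking distance = 0.6000²/(2·2.5000) = 0.0720 m
human closes 1.0000·0.3600 = 0.3600 m
C+Z_d+Z_r = 0.1500+0.0500+0.0600 = 0.2600 m
S_min ≈ 0.0720+0.0720+0.3600+0.2600  ⇒  S_min = 191/250 m

S_min = 191/250 m = 0.7640 m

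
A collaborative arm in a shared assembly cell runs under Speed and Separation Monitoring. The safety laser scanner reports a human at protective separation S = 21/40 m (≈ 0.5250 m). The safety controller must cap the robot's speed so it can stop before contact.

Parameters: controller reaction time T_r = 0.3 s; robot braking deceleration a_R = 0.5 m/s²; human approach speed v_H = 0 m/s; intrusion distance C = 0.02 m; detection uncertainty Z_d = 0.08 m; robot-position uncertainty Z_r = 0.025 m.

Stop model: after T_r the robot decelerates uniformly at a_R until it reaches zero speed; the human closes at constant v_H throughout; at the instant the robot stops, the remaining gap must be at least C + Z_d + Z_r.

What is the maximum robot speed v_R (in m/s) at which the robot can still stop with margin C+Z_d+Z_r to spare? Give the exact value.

v_R_max = 1/2 m/s = 0.5000 m/s

collect terms ⇒ (1)·v_R² + (3/10)·v_R + (-2/5) = 0
  disc = (3/10)² − 4·(1)·(-2/5) = 169/100 ; √disc = 13/10
  v_R = (−(3/10) + 13/10) / (2·(1)) = 1/2 m/s
check:
braking lasts T_s = (1/2)/(1/2) = 1.0000 s
reaction-phase robot travel = 0.5000·0.3000 = 0.1500 m
robot covers 0.5000·1.0000 − ½·0.5000·1.0000² = 0.2500 m while stopping
person approaches 0.0000·(0.3000+1.0000) = 0.0000 m
margins: 0.0200+0.0800+0.0250 = 0.1250 m
sum ≈ 0.1500+0.2500+0.0000+0.1250 ≈ 0.5250 m = S ✓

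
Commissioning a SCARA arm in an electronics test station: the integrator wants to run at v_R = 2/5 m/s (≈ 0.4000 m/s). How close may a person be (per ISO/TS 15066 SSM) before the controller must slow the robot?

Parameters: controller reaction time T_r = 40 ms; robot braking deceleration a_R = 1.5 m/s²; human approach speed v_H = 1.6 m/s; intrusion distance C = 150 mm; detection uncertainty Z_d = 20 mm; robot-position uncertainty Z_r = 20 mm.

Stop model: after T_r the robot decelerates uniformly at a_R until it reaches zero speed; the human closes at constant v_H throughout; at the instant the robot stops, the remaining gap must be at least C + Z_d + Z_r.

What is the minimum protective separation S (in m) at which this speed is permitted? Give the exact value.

S_min = 3/4 m = 0.7500 m

braking lasts T_s = (2/5)/(3/2) = 0.2667 s
reaction-phase robot travel = 0.4000·0.0400 = 0.0160 m
robot under decel: 0.4000²/(2·1.5000) = 0.0533 m
human over T_r+T_s: 1.6000·(0.0400+0.2667) = 0.4907 m
residual clearance needed = 0.1500+0.0200+0.0200 = 0.1900 m
S_min ≈ 0.0160+0.0533+0.4907+0.1900  ⇒  S_min = 3/4 m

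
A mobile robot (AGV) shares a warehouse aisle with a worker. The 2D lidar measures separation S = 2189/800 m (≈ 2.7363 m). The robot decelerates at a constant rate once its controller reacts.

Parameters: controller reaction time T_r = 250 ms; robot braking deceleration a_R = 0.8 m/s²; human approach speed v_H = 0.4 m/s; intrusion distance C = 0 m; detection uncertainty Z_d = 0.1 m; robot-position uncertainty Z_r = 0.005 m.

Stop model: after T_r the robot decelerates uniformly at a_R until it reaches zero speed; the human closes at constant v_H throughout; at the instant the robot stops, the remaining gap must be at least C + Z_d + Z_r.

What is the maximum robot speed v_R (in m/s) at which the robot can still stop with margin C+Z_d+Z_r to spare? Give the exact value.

at the boundary: (5/8)·v² + (3/4)·v + (-81/32) = 0
  disc = (3/4)² − 4·(5/8)·(-81/32) = 441/64 ; √disc = 21/8
  v_R = (−(3/4) + 21/8) / (2·(5/8)) = 3/2 m/s
check:
braking lasts T_s = (3/2)/(4/5) = 1.8750 s
reaction-phase robot travel = 1.5000·0.2500 = 0.3750 m
robot covers 1.5000·1.8750 − ½·0.8000·1.8750² = 1.4062 m while stopping
human closes 0.4000·2.1250 = 0.8500 m
C+Z_d+Z_r = 0.0000+0.1000+0.0050 = 0.1050 m
sum ≈ 0.3750+1.4062+0.8500+0.1050 ≈ 2.7363 m = S ✓

v_R_max = 3/2 m/s = 1.5000 m/s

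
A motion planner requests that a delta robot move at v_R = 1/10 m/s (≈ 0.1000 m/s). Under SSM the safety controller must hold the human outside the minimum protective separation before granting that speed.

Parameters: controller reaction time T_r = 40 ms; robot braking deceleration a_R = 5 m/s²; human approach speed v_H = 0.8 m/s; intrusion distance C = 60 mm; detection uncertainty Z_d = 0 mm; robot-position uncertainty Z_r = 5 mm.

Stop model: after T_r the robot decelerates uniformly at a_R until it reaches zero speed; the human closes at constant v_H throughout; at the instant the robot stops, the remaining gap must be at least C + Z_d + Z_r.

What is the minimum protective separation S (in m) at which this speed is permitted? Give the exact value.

S_min = 59/500 m = 0.1180 m

T_s = v_R/a_R = (1/10)/5 = 0.0200 s
robot covers v_R·T_r = 0.1000·0.0400 = 0.0040 m before braking
robot under decel: 0.1000²/(2·5.0000) = 0.0010 m
human over T_r+T_s: 0.8000·(0.0400+0.0200) = 0.0480 m
residual clearance needed = 0.0600+0.0000+0.0050 = 0.0650 m
S_min ≈ 0.0040+0.0010+0.0480+0.0650  ⇒  S_min = 59/500 m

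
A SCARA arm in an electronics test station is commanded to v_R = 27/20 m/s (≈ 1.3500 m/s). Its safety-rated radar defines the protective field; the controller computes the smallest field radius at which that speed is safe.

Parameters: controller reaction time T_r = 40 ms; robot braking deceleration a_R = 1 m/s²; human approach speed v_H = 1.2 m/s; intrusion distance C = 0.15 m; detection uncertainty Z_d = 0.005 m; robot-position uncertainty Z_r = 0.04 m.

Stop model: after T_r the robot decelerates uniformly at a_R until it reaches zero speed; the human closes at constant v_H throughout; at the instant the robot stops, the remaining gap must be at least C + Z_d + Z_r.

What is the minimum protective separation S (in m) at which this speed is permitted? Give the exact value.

S_min = 11313/4000 m = 2.8283 m

T_s = v_R/a_R = (27/20)/1 = 1.3500 s
robot covers v_R·T_r = 1.3500·0.0400 = 0.0540 m before braking
robot covers 1.3500·1.3500 − ½·1.0000·1.3500² = 0.9113 m while stopping
human closes 1.2000·1.3900 = 1.6680 m
C+Z_d+Z_r = 0.1500+0.0050+0.0400 = 0.1950 m
S_min ≈ 0.0540+0.9113+1.6680+0.1950  ⇒  S_min = 11313/4000 m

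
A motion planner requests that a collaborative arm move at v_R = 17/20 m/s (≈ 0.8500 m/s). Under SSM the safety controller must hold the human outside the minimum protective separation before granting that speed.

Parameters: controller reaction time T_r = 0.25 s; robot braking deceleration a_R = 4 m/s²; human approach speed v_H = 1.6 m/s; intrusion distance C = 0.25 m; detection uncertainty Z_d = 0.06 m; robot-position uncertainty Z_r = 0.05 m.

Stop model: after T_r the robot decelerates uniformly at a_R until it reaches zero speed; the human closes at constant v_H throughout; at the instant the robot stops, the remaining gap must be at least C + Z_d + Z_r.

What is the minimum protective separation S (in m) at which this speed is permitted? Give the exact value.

braking lasts T_s = (17/20)/4 = 0.2125 s
reaction-phase robot travel = 0.8500·0.2500 = 0.2125 m
braking distance = 0.8500²/(2·4.0000) = 0.0903 m
human closes 1.6000·0.4625 = 0.7400 m
residual clearance needed = 0.2500+0.0600+0.0500 = 0.3600 m
S_min ≈ 0.2125+0.0903+0.7400+0.3600  ⇒  S_min = 4489/3200 m

S_min = 4489/3200 m = 1.4028 m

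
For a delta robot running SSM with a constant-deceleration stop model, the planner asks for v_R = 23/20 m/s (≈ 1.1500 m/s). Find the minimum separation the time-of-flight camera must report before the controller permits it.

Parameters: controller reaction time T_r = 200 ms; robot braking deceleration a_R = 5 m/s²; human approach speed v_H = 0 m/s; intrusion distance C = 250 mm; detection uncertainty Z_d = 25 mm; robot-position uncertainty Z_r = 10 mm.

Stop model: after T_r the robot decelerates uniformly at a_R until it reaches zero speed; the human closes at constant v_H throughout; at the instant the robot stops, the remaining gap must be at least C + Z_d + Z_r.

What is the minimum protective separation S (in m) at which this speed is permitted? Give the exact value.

S_min = 2589/4000 m = 0.6472 m

stop time T_s = (23/20)/5 = 0.2300 s
robot covers v_R·T_r = 1.1500·0.2000 = 0.2300 m before braking
braking distance = 1.1500²/(2·5.0000) = 0.1323 m
person approaches 0.0000·(0.2000+0.2300) = 0.0000 m
C+Z_d+Z_r = 0.2500+0.0250+0.0100 = 0.2850 m
S_min ≈ 0.2300+0.1323+0.0000+0.2850  ⇒  S_min = 2589/4000 m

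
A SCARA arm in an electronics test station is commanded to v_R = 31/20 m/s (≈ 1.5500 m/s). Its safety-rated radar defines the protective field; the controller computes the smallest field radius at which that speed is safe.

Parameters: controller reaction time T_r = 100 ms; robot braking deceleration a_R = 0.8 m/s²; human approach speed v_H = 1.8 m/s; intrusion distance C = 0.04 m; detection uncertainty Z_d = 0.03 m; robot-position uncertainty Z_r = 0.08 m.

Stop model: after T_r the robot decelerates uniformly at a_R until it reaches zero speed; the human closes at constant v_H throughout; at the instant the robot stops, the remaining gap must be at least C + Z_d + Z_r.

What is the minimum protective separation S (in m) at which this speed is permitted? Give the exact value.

S_min = 17517/3200 m = 5.4741 m

T_s = v_R/a_R = (31/20)/(4/5) = 1.9375 s
robot covers v_R·T_r = 1.5500·0.1000 = 0.1550 m before braking
robot under decel: 1.5500²/(2·0.8000) = 1.5016 m
person approaches 1.8000·(0.1000+1.9375) = 3.6675 m
residual clearance needed = 0.0400+0.0300+0.0800 = 0.1500 m
S_min ≈ 0.1550+1.5016+3.6675+0.1500  ⇒  S_min = 17517/3200 m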